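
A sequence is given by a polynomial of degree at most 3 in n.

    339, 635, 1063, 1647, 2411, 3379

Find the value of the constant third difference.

Δ: 296, 428, 584, 764, 968
Δ²: 132, 156, 180, 204
Δ³: 24, 24, 24

24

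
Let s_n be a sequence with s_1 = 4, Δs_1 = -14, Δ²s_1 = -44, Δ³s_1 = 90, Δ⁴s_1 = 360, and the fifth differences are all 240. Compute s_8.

19772

Build the table forward from the leading diagonal:
D5: 240  240  240  240  240  240  240  240
D4: 360  600  840  1080  1320  1560  1800  2040
D3: 90  450  1050  1890  2970  4290  5850  7650
D2: -44  46  496  1546  3436  6406  10696  16546
D1: -14  -58  -12  484  2030  5466  11872  22568
s: 4  -10  -68  -80  404  2434  7900  19772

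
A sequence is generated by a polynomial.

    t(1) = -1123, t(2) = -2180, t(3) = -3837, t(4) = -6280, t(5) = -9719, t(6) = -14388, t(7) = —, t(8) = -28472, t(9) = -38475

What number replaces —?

-20545

Using the first 6 terms:
First differences: -1057  -1657  -2443  -3439  -4669
Second differences: -600  -786  -996  -1230
Third differences: -186  -210  -234
Fourth differences: -24  -24
Constant fourth difference = -24.
Extend forward: -234 − 24 = -258;  -1230 − 258 = -1488;  -4669 − 1488 = -6157;  -14388 − 6157 = -20545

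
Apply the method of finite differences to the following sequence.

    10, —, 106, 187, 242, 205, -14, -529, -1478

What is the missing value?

41

Using the last 7 terms:
First differences: 81  55  -37  -219  -515  -949
Second differences: -26  -92  -182  -296  -434
Third differences: -66  -90  -114  -138
Fourth differences: -24  -24  -24
Constant fourth difference = -24.
Extend backward: -66 + 24 = -42;  -26 + 42 = 16;  81 − 16 = 65;  106 − 65 = 41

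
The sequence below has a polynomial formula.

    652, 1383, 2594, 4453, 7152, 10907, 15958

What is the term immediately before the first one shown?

Δ: 731  1211  1859  2699  3755  5051
Δ²: 480  648  840  1056  1296
Δ³: 168  192  216  240
Δ⁴: 24  24  24
The fourth differences are constant at 24.
Work back: 168 − 24 = 144;  480 − 144 = 336;  731 − 336 = 395;  652 − 395 = 257

257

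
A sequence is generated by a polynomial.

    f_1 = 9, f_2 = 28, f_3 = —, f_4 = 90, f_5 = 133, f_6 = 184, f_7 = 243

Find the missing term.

Using the last 4 terms:
Δ: 43, 51, 59
Δ²: 8, 8
Constant second difference = 8.
Extend backward: 43 − 8 = 35;  90 − 35 = 55

55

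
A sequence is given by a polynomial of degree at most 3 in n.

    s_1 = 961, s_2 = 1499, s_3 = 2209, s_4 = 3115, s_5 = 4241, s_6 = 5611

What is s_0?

D1: 538  710  906  1126  1370
D2: 172  196  220  244
D3: 24  24  24
The third differences are constant at 24.
Work back: 172 − 24 = 148;  538 − 148 = 390;  961 − 390 = 571

571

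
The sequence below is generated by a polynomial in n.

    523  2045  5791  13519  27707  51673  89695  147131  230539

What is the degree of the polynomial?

D1: 1522, 3746, 7728, 14188, 23966, 38022, 57436, 83408
D2: 2224, 3982, 6460, 9778, 14056, 19414, 25972
D3: 1758, 2478, 3318, 4278, 5358, 6558
D4: 720, 840, 960, 1080, 1200
D5: 120, 120, 120, 120
The fifth differences are constant, so the polynomial has degree 5.

5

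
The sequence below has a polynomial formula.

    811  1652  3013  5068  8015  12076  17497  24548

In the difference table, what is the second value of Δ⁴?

24

D1: 841, 1361, 2055, 2947, 4061, 5421, 7051
D2: 520, 694, 892, 1114, 1360, 1630
D3: 174, 198, 222, 246, 270
D4: 24, 24, 24, 24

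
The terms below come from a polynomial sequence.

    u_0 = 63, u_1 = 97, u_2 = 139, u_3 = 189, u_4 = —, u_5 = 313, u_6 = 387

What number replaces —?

Using the first 4 terms:
34  42  50
8  8
Constant second difference = 8.
Extend forward: 50 + 8 = 58;  189 + 58 = 247

247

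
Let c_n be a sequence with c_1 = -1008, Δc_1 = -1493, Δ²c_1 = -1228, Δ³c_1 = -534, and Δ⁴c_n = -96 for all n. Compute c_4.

Build the table forward from the leading diagonal:
D4: -96, -96, -96, -96
D3: -534, -630, -726, -822
D2: -1228, -1762, -2392, -3118
D1: -1493, -2721, -4483, -6875
c: -1008, -2501, -5222, -9705

-9705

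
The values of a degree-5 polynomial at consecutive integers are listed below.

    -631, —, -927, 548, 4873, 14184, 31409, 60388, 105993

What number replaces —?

-1016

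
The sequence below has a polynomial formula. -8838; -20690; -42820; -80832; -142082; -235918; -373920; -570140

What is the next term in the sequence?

-841342

Δ: -11852  -22130  -38012  -61250  -93836  -138002  -196220
Δ²: -10278  -15882  -23238  -32586  -44166  -58218
Δ³: -5604  -7356  -9348  -11580  -14052
Δ⁴: -1752  -1992  -2232  -2472
Δ⁵: -240  -240  -240
Constant fifth difference = -240, so extend:
-2472 − 240 = -2712;  -14052 − 2712 = -16764;  -58218 − 16764 = -74982;  -196220 − 74982 = -271202;  -570140 − 271202 = -841342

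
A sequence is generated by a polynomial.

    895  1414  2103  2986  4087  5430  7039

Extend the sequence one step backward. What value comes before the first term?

522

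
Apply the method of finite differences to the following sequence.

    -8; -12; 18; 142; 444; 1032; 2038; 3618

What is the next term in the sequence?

Δ: -4, 30, 124, 302, 588, 1006, 1580
Δ²: 34, 94, 178, 286, 418, 574
Δ³: 60, 84, 108, 132, 156
Δ⁴: 24, 24, 24, 24
Constant fourth difference = 24, so extend:
156 + 24 = 180;  574 + 180 = 754;  1580 + 754 = 2334;  3618 + 2334 = 5952

5952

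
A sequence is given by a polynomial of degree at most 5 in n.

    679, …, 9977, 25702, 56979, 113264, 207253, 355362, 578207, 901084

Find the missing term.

3108

Using the last 8 terms:
Δ: 15725  31277  56285  93989  148109  222845  322877
Δ²: 15552  25008  37704  54120  74736  100032
Δ³: 9456  12696  16416  20616  25296
Δ⁴: 3240  3720  4200  4680
Δ⁵: 480  480  480
Constant fifth difference = 480.
Extend backward: 3240 − 480 = 2760;  9456 − 2760 = 6696;  15552 − 6696 = 8856;  15725 − 8856 = 6869;  9977 − 6869 = 3108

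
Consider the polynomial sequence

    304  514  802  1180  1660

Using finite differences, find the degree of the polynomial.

3

Δ: 210, 288, 378, 480
Δ²: 78, 90, 102
Δ³: 12, 12
The third differences are constant, so the polynomial has degree 3.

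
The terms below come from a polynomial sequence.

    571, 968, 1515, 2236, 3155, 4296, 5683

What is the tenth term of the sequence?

Δ: 397, 547, 721, 919, 1141, 1387
Δ²: 150, 174, 198, 222, 246
Δ³: 24, 24, 24, 24
Constant third difference = 24, so extend:
246 + 24 = 270;  1387 + 270 = 1657;  5683 + 1657 = 7340
270 + 24 = 294;  1657 + 294 = 1951;  7340 + 1951 = 9291
294 + 24 = 318;  1951 + 318 = 2269;  9291 + 2269 = 11560

11560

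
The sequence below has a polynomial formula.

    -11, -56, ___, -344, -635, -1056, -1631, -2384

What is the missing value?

Using the last 5 terms:
Δ: -291, -421, -575, -753
Δ²: -130, -154, -178
Δ³: -24, -24
Constant third difference = -24.
Extend backward: -130 + 24 = -106;  -291 + 106 = -185;  -344 + 185 = -159

-159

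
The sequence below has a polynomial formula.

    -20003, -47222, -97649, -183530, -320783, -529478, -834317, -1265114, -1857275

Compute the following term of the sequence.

-2652278

-27219 , -50427 , -85881 , -137253 , -208695 , -304839 , -430797 , -592161
-23208 , -35454 , -51372 , -71442 , -96144 , -125958 , -161364
-12246 , -15918 , -20070 , -24702 , -29814 , -35406
-3672 , -4152 , -4632 , -5112 , -5592
-480 , -480 , -480 , -480
The fifth differences are constant (-480).
-5592 − 480 = -6072;  -35406 − 6072 = -41478;  -161364 − 41478 = -202842;  -592161 − 202842 = -795003;  -1857275 − 795003 = -2652278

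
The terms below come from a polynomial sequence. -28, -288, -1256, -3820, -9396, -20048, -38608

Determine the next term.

Δ: -260  -968  -2564  -5576  -10652  -18560
Δ²: -708  -1596  -3012  -5076  -7908
Δ³: -888  -1416  -2064  -2832
Δ⁴: -528  -648  -768
Δ⁵: -120  -120
Fifth differences constant at -120.
-768 − 120 = -888;  -2832 − 888 = -3720;  -7908 − 3720 = -11628;  -18560 − 11628 = -30188;  -38608 − 30188 = -68796

-68796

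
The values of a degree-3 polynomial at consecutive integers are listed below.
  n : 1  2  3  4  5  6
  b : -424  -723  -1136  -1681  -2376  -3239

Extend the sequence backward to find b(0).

First differences: -299, -413, -545, -695, -863
Second differences: -114, -132, -150, -168
Third differences: -18, -18, -18
The third differences are constant at -18.
Work back: -114 + 18 = -96;  -299 + 96 = -203;  -424 + 203 = -221

-221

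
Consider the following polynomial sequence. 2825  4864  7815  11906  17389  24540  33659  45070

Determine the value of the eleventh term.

2039  2951  4091  5483  7151  9119  11411
912  1140  1392  1668  1968  2292
228  252  276  300  324
24  24  24  24
The fourth differences are constant (24).
324 + 24 = 348;  2292 + 348 = 2640;  11411 + 2640 = 14051;  45070 + 14051 = 59121
348 + 24 = 372;  2640 + 372 = 3012;  14051 + 3012 = 17063;  59121 + 17063 = 76184
372 + 24 = 396;  3012 + 396 = 3408;  17063 + 3408 = 20471;  76184 + 20471 = 96655

96655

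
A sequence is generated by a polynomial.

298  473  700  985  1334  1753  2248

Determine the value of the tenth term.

4249

175, 227, 285, 349, 419, 495
52, 58, 64, 70, 76
6, 6, 6, 6
The third differences are constant (6).
76 + 6 = 82;  495 + 82 = 577;  2248 + 577 = 2825
82 + 6 = 88;  577 + 88 = 665;  2825 + 665 = 3490
88 + 6 = 94;  665 + 94 = 759;  3490 + 759 = 4249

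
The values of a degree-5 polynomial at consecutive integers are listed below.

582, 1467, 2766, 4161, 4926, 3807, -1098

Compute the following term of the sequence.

D1: 885 , 1299 , 1395 , 765 , -1119 , -4905
D2: 414 , 96 , -630 , -1884 , -3786
D3: -318 , -726 , -1254 , -1902
D4: -408 , -528 , -648
D5: -120 , -120
Fifth differences constant at -120.
-648 − 120 = -768;  -1902 − 768 = -2670;  -3786 − 2670 = -6456;  -4905 − 6456 = -11361;  -1098 − 11361 = -12459

-12459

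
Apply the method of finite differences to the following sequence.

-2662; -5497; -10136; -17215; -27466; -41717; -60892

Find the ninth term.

-118190

-2835  -4639  -7079  -10251  -14251  -19175
-1804  -2440  -3172  -4000  -4924
-636  -732  -828  -924
-96  -96  -96
Fourth differences constant at -96.
-924 − 96 = -1020;  -4924 − 1020 = -5944;  -19175 − 5944 = -25119;  -60892 − 25119 = -86011
-1020 − 96 = -1116;  -5944 − 1116 = -7060;  -25119 − 7060 = -32179;  -86011 − 32179 = -118190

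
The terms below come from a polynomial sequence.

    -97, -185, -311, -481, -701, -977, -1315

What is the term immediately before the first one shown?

-41

Δ: -88  -126  -170  -220  -276  -338
Δ²: -38  -44  -50  -56  -62
Δ³: -6  -6  -6  -6
The third differences are constant at -6.
Work back: -38 + 6 = -32;  -88 + 32 = -56;  -97 + 56 = -41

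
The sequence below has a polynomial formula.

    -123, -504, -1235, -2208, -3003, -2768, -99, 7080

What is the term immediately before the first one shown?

-8

Δ: -381  -731  -973  -795  235  2669  7179
Δ²: -350  -242  178  1030  2434  4510
Δ³: 108  420  852  1404  2076
Δ⁴: 312  432  552  672
Δ⁵: 120  120  120
The fifth differences are constant at 120.
Work back: 312 − 120 = 192;  108 − 192 = -84;  -350 + 84 = -266;  -381 + 266 = -115;  -123 + 115 = -8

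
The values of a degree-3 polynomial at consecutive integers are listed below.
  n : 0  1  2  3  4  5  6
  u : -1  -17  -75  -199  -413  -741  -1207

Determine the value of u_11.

First differences: -16  -58  -124  -214  -328  -466
Second differences: -42  -66  -90  -114  -138
Third differences: -24  -24  -24  -24
Third differences constant at -24.
-138 − 24 = -162;  -466 − 162 = -628;  -1207 − 628 = -1835
-162 − 24 = -186;  -628 − 186 = -814;  -1835 − 814 = -2649
-186 − 24 = -210;  -814 − 210 = -1024;  -2649 − 1024 = -3673
-210 − 24 = -234;  -1024 − 234 = -1258;  -3673 − 1258 = -4931
-234 − 24 = -258;  -1258 − 258 = -1516;  -4931 − 1516 = -6447

-6447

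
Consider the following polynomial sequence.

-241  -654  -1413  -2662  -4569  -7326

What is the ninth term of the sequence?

-413, -759, -1249, -1907, -2757
-346, -490, -658, -850
-144, -168, -192
-24, -24
Constant fourth difference = -24, so extend:
-192 − 24 = -216;  -850 − 216 = -1066;  -2757 − 1066 = -3823;  -7326 − 3823 = -11149
-216 − 24 = -240;  -1066 − 240 = -1306;  -3823 − 1306 = -5129;  -11149 − 5129 = -16278
-240 − 24 = -264;  -1306 − 264 = -1570;  -5129 − 1570 = -6699;  -16278 − 6699 = -22977

-22977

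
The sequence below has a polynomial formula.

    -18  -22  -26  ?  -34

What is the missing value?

-30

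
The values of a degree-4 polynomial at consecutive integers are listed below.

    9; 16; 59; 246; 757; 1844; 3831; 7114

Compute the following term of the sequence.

12161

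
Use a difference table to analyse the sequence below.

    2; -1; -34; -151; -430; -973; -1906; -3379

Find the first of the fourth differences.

-24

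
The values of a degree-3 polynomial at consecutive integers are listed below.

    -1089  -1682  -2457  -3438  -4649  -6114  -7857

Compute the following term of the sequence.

-9902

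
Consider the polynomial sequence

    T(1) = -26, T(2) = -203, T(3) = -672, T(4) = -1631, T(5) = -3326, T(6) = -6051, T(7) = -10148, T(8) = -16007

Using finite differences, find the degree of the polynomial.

4

D1: -177, -469, -959, -1695, -2725, -4097, -5859
D2: -292, -490, -736, -1030, -1372, -1762
D3: -198, -246, -294, -342, -390
D4: -48, -48, -48, -48
The fourth differences are constant, so the polynomial has degree 4.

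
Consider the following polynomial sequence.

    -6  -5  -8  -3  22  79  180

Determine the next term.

First differences: 1 , -3 , 5 , 25 , 57 , 101
Second differences: -4 , 8 , 20 , 32 , 44
Third differences: 12 , 12 , 12 , 12
Constant third difference = 12, so extend:
44 + 12 = 56;  101 + 56 = 157;  180 + 157 = 337

337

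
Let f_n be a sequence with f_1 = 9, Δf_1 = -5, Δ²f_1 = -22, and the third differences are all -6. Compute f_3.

-23

Build the table forward from the leading diagonal:
Third differences: -6, -6, -6
Second differences: -22, -28, -34
First differences: -5, -27, -55
f: 9, 4, -23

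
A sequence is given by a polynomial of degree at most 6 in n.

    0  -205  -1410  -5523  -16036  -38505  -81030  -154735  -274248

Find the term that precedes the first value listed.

Δ: -205, -1205, -4113, -10513, -22469, -42525, -73705, -119513
Δ²: -1000, -2908, -6400, -11956, -20056, -31180, -45808
Δ³: -1908, -3492, -5556, -8100, -11124, -14628
Δ⁴: -1584, -2064, -2544, -3024, -3504
Δ⁵: -480, -480, -480, -480
The fifth differences are constant at -480.
Work back: -1584 + 480 = -1104;  -1908 + 1104 = -804;  -1000 + 804 = -196;  -205 + 196 = -9;  0 + 9 = 9

9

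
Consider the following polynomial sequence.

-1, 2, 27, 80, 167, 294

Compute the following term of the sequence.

Δ: 3, 25, 53, 87, 127
Δ²: 22, 28, 34, 40
Δ³: 6, 6, 6
The third differences are constant (6).
40 + 6 = 46;  127 + 46 = 173;  294 + 173 = 467

467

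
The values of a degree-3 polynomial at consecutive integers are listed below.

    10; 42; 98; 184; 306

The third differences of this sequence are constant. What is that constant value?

6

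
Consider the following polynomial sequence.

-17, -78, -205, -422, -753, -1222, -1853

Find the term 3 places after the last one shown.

D1: -61  -127  -217  -331  -469  -631
D2: -66  -90  -114  -138  -162
D3: -24  -24  -24  -24
Constant third difference = -24, so extend:
-162 − 24 = -186;  -631 − 186 = -817;  -1853 − 817 = -2670
-186 − 24 = -210;  -817 − 210 = -1027;  -2670 − 1027 = -3697
-210 − 24 = -234;  -1027 − 234 = -1261;  -3697 − 1261 = -4958

-4958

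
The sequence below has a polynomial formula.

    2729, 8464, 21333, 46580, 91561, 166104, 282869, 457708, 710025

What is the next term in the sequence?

1063136

Δ: 5735  12869  25247  44981  74543  116765  174839  252317
Δ²: 7134  12378  19734  29562  42222  58074  77478
Δ³: 5244  7356  9828  12660  15852  19404
Δ⁴: 2112  2472  2832  3192  3552
Δ⁵: 360  360  360  360
Fifth differences constant at 360.
3552 + 360 = 3912;  19404 + 3912 = 23316;  77478 + 23316 = 100794;  252317 + 100794 = 353111;  710025 + 353111 = 1063136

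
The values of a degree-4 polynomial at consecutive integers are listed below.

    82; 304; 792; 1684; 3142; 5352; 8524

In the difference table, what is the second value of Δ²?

404

First differences: 222, 488, 892, 1458, 2210, 3172
Second differences: 266, 404, 566, 752, 962
Third differences: 138, 162, 186, 210
Fourth differences: 24, 24, 24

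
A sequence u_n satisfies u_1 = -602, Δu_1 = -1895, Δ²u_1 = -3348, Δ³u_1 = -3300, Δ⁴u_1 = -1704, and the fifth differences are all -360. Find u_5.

Build the table forward from the leading diagonal:
D5: -360  -360  -360  -360  -360
D4: -1704  -2064  -2424  -2784  -3144
D3: -3300  -5004  -7068  -9492  -12276
D2: -3348  -6648  -11652  -18720  -28212
D1: -1895  -5243  -11891  -23543  -42263
u: -602  -2497  -7740  -19631  -43174

-43174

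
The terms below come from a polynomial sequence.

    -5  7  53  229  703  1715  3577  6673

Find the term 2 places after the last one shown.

First differences: 12, 46, 176, 474, 1012, 1862, 3096
Second differences: 34, 130, 298, 538, 850, 1234
Third differences: 96, 168, 240, 312, 384
Fourth differences: 72, 72, 72, 72
Constant fourth difference = 72, so extend:
384 + 72 = 456;  1234 + 456 = 1690;  3096 + 1690 = 4786;  6673 + 4786 = 11459
456 + 72 = 528;  1690 + 528 = 2218;  4786 + 2218 = 7004;  11459 + 7004 = 18463

18463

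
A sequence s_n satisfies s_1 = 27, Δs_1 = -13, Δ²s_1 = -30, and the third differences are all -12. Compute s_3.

Build the table forward from the leading diagonal:
Third differences: -12, -12, -12
Second differences: -30, -42, -54
First differences: -13, -43, -85
s: 27, 14, -29

-29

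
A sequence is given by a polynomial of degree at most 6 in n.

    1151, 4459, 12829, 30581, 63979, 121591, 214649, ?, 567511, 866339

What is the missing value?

357409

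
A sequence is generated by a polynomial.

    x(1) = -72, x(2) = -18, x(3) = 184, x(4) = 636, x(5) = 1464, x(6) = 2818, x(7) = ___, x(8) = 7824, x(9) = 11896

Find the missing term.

Using the first 6 terms:
First differences: 54  202  452  828  1354
Second differences: 148  250  376  526
Third differences: 102  126  150
Fourth differences: 24  24
Constant fourth difference = 24.
Extend forward: 150 + 24 = 174;  526 + 174 = 700;  1354 + 700 = 2054;  2818 + 2054 = 4872

4872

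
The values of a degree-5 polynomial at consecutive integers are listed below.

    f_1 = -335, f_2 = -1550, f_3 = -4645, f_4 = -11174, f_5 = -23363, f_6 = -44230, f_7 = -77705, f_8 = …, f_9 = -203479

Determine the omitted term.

Using the first 7 terms:
-1215, -3095, -6529, -12189, -20867, -33475
-1880, -3434, -5660, -8678, -12608
-1554, -2226, -3018, -3930
-672, -792, -912
-120, -120
Constant fifth difference = -120.
Extend forward: -912 − 120 = -1032;  -3930 − 1032 = -4962;  -12608 − 4962 = -17570;  -33475 − 17570 = -51045;  -77705 − 51045 = -128750

-128750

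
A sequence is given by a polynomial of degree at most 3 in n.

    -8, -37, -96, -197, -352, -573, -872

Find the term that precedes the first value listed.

3

-29  -59  -101  -155  -221  -299
-30  -42  -54  -66  -78
-12  -12  -12  -12
The third differences are constant at -12.
Work back: -30 + 12 = -18;  -29 + 18 = -11;  -8 + 11 = 3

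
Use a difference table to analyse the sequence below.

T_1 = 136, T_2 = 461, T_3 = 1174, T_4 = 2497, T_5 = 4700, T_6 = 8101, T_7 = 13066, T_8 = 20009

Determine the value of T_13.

Δ: 325  713  1323  2203  3401  4965  6943
Δ²: 388  610  880  1198  1564  1978
Δ³: 222  270  318  366  414
Δ⁴: 48  48  48  48
The fourth differences are constant (48).
414 + 48 = 462;  1978 + 462 = 2440;  6943 + 2440 = 9383;  20009 + 9383 = 29392
462 + 48 = 510;  2440 + 510 = 2950;  9383 + 2950 = 12333;  29392 + 12333 = 41725
510 + 48 = 558;  2950 + 558 = 3508;  12333 + 3508 = 15841;  41725 + 15841 = 57566
558 + 48 = 606;  3508 + 606 = 4114;  15841 + 4114 = 19955;  57566 + 19955 = 77521
606 + 48 = 654;  4114 + 654 = 4768;  19955 + 4768 = 24723;  77521 + 24723 = 102244

102244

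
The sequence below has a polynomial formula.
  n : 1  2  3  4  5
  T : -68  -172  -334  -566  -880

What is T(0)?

-104, -162, -232, -314
-58, -70, -82
-12, -12
The third differences are constant at -12.
Work back: -58 + 12 = -46;  -104 + 46 = -58;  -68 + 58 = -10

-10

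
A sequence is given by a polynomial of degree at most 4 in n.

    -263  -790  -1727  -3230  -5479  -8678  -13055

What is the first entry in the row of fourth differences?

-24

First differences: -527, -937, -1503, -2249, -3199, -4377
Second differences: -410, -566, -746, -950, -1178
Third differences: -156, -180, -204, -228
Fourth differences: -24, -24, -24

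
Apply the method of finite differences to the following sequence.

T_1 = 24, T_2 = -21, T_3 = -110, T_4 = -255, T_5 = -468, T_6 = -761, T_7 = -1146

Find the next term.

First differences: -45 , -89 , -145 , -213 , -293 , -385
Second differences: -44 , -56 , -68 , -80 , -92
Third differences: -12 , -12 , -12 , -12
Constant third difference = -12, so extend:
-92 − 12 = -104;  -385 − 104 = -489;  -1146 − 489 = -1635

-1635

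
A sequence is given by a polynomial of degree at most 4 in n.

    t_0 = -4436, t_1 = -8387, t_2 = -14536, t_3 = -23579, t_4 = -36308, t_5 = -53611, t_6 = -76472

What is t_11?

D1: -3951, -6149, -9043, -12729, -17303, -22861
D2: -2198, -2894, -3686, -4574, -5558
D3: -696, -792, -888, -984
D4: -96, -96, -96
Constant fourth difference = -96, so extend:
-984 − 96 = -1080;  -5558 − 1080 = -6638;  -22861 − 6638 = -29499;  -76472 − 29499 = -105971
-1080 − 96 = -1176;  -6638 − 1176 = -7814;  -29499 − 7814 = -37313;  -105971 − 37313 = -143284
-1176 − 96 = -1272;  -7814 − 1272 = -9086;  -37313 − 9086 = -46399;  -143284 − 46399 = -189683
-1272 − 96 = -1368;  -9086 − 1368 = -10454;  -46399 − 10454 = -56853;  -189683 − 56853 = -246536
-1368 − 96 = -1464;  -10454 − 1464 = -11918;  -56853 − 11918 = -68771;  -246536 − 68771 = -315307

-315307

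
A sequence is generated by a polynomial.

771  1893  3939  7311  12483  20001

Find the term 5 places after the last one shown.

116931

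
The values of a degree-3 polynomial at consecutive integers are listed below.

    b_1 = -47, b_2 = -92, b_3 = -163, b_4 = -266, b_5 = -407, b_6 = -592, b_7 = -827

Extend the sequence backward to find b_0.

-22

D1: -45, -71, -103, -141, -185, -235
D2: -26, -32, -38, -44, -50
D3: -6, -6, -6, -6
The third differences are constant at -6.
Work back: -26 + 6 = -20;  -45 + 20 = -25;  -47 + 25 = -22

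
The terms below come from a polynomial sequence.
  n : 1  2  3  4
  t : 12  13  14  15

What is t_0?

11

D1: 1  1  1
The first differences are constant at 1.
Work back: 12 − 1 = 11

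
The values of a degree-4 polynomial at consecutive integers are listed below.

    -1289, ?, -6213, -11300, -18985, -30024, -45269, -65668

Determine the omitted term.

-3064

Using the last 6 terms:
Δ: -5087, -7685, -11039, -15245, -20399
Δ²: -2598, -3354, -4206, -5154
Δ³: -756, -852, -948
Δ⁴: -96, -96
Constant fourth difference = -96.
Extend backward: -756 + 96 = -660;  -2598 + 660 = -1938;  -5087 + 1938 = -3149;  -6213 + 3149 = -3064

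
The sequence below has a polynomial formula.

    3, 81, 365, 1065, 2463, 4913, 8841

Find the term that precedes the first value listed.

-7

D1: 78  284  700  1398  2450  3928
D2: 206  416  698  1052  1478
D3: 210  282  354  426
D4: 72  72  72
The fourth differences are constant at 72.
Work back: 210 − 72 = 138;  206 − 138 = 68;  78 − 68 = 10;  3 − 10 = -7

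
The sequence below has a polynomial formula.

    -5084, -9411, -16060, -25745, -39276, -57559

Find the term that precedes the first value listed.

Δ: -4327  -6649  -9685  -13531  -18283
Δ²: -2322  -3036  -3846  -4752
Δ³: -714  -810  -906
Δ⁴: -96  -96
The fourth differences are constant at -96.
Work back: -714 + 96 = -618;  -2322 + 618 = -1704;  -4327 + 1704 = -2623;  -5084 + 2623 = -2461

-2461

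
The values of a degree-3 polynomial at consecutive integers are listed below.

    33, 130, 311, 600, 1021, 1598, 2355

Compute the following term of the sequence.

3316

D1: 97, 181, 289, 421, 577, 757
D2: 84, 108, 132, 156, 180
D3: 24, 24, 24, 24
Third differences constant at 24.
180 + 24 = 204;  757 + 204 = 961;  2355 + 961 = 3316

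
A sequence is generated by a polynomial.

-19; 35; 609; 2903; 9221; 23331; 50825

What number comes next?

99479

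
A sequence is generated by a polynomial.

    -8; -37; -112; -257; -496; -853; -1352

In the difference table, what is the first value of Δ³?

D1: -29, -75, -145, -239, -357, -499
D2: -46, -70, -94, -118, -142
D3: -24, -24, -24, -24

-24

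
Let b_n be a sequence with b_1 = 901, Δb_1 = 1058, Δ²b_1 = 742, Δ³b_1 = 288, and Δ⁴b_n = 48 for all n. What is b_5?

10785

Build the table forward from the leading diagonal:
Δ⁴: 48  48  48  48  48
Δ³: 288  336  384  432  480
Δ²: 742  1030  1366  1750  2182
Δ: 1058  1800  2830  4196  5946
b: 901  1959  3759  6589  10785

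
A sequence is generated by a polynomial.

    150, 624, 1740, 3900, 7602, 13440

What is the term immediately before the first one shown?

12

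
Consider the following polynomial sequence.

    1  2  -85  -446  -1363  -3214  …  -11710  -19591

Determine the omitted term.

Using the first 6 terms:
D1: 1, -87, -361, -917, -1851
D2: -88, -274, -556, -934
D3: -186, -282, -378
D4: -96, -96
Constant fourth difference = -96.
Extend forward: -378 − 96 = -474;  -934 − 474 = -1408;  -1851 − 1408 = -3259;  -3214 − 3259 = -6473

-6473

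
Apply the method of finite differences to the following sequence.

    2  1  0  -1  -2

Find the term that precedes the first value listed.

3

D1: -1  -1  -1  -1
The first differences are constant at -1.
Work back: 2 + 1 = 3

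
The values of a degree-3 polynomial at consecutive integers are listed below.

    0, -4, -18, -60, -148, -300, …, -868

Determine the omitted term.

-534

Using the first 6 terms:
Δ: -4  -14  -42  -88  -152
Δ²: -10  -28  -46  -64
Δ³: -18  -18  -18
Constant third difference = -18.
Extend forward: -64 − 18 = -82;  -152 − 82 = -234;  -300 − 234 = -534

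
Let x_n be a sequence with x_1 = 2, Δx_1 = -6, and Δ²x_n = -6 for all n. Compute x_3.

-16

Build the table forward from the leading diagonal:
D2: -6, -6, -6
D1: -6, -12, -18
x: 2, -4, -16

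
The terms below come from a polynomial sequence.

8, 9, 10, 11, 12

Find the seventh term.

14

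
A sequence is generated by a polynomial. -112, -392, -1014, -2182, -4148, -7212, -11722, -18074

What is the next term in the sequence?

D1: -280, -622, -1168, -1966, -3064, -4510, -6352
D2: -342, -546, -798, -1098, -1446, -1842
D3: -204, -252, -300, -348, -396
D4: -48, -48, -48, -48
Fourth differences constant at -48.
-396 − 48 = -444;  -1842 − 444 = -2286;  -6352 − 2286 = -8638;  -18074 − 8638 = -26712

-26712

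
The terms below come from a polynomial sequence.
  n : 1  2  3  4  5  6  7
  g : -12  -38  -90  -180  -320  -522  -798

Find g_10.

-26, -52, -90, -140, -202, -276
-26, -38, -50, -62, -74
-12, -12, -12, -12
Third differences constant at -12.
-74 − 12 = -86;  -276 − 86 = -362;  -798 − 362 = -1160
-86 − 12 = -98;  -362 − 98 = -460;  -1160 − 460 = -1620
-98 − 12 = -110;  -460 − 110 = -570;  -1620 − 570 = -2190

-2190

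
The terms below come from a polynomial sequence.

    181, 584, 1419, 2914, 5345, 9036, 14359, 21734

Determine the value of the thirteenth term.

403 , 835 , 1495 , 2431 , 3691 , 5323 , 7375
432 , 660 , 936 , 1260 , 1632 , 2052
228 , 276 , 324 , 372 , 420
48 , 48 , 48 , 48
Constant fourth difference = 48, so extend:
420 + 48 = 468;  2052 + 468 = 2520;  7375 + 2520 = 9895;  21734 + 9895 = 31629
468 + 48 = 516;  2520 + 516 = 3036;  9895 + 3036 = 12931;  31629 + 12931 = 44560
516 + 48 = 564;  3036 + 564 = 3600;  12931 + 3600 = 16531;  44560 + 16531 = 61091
564 + 48 = 612;  3600 + 612 = 4212;  16531 + 4212 = 20743;  61091 + 20743 = 81834
612 + 48 = 660;  4212 + 660 = 4872;  20743 + 4872 = 25615;  81834 + 25615 = 107449

107449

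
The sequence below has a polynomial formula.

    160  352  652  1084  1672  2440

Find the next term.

192, 300, 432, 588, 768
108, 132, 156, 180
24, 24, 24
The third differences are constant (24).
180 + 24 = 204;  768 + 204 = 972;  2440 + 972 = 3412

3412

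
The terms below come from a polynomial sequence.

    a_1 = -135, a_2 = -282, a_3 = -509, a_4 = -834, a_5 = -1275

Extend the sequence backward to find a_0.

-50

First differences: -147, -227, -325, -441
Second differences: -80, -98, -116
Third differences: -18, -18
The third differences are constant at -18.
Work back: -80 + 18 = -62;  -147 + 62 = -85;  -135 + 85 = -50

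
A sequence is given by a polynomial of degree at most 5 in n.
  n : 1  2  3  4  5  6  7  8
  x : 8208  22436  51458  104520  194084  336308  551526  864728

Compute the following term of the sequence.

1306040

First differences: 14228, 29022, 53062, 89564, 142224, 215218, 313202
Second differences: 14794, 24040, 36502, 52660, 72994, 97984
Third differences: 9246, 12462, 16158, 20334, 24990
Fourth differences: 3216, 3696, 4176, 4656
Fifth differences: 480, 480, 480
Fifth differences constant at 480.
4656 + 480 = 5136;  24990 + 5136 = 30126;  97984 + 30126 = 128110;  313202 + 128110 = 441312;  864728 + 441312 = 1306040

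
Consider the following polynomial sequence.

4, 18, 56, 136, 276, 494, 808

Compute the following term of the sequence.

1236

Δ: 14, 38, 80, 140, 218, 314
Δ²: 24, 42, 60, 78, 96
Δ³: 18, 18, 18, 18
The third differences are constant (18).
96 + 18 = 114;  314 + 114 = 428;  808 + 428 = 1236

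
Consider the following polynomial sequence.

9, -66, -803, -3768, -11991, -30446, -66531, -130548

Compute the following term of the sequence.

D1: -75, -737, -2965, -8223, -18455, -36085, -64017
D2: -662, -2228, -5258, -10232, -17630, -27932
D3: -1566, -3030, -4974, -7398, -10302
D4: -1464, -1944, -2424, -2904
D5: -480, -480, -480
Fifth differences constant at -480.
-2904 − 480 = -3384;  -10302 − 3384 = -13686;  -27932 − 13686 = -41618;  -64017 − 41618 = -105635;  -130548 − 105635 = -236183

-236183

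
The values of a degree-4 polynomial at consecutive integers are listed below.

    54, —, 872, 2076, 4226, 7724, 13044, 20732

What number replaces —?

Using the last 6 terms:
D1: 1204  2150  3498  5320  7688
D2: 946  1348  1822  2368
D3: 402  474  546
D4: 72  72
Constant fourth difference = 72.
Extend backward: 402 − 72 = 330;  946 − 330 = 616;  1204 − 616 = 588;  872 − 588 = 284

284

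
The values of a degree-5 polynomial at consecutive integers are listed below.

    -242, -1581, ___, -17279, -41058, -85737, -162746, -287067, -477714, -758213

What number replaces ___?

-6042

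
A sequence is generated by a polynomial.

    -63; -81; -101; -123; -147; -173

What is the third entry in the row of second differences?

-2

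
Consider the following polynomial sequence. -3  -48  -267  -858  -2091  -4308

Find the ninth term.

-21363

Δ: -45, -219, -591, -1233, -2217
Δ²: -174, -372, -642, -984
Δ³: -198, -270, -342
Δ⁴: -72, -72
The fourth differences are constant (-72).
-342 − 72 = -414;  -984 − 414 = -1398;  -2217 − 1398 = -3615;  -4308 − 3615 = -7923
-414 − 72 = -486;  -1398 − 486 = -1884;  -3615 − 1884 = -5499;  -7923 − 5499 = -13422
-486 − 72 = -558;  -1884 − 558 = -2442;  -5499 − 2442 = -7941;  -13422 − 7941 = -21363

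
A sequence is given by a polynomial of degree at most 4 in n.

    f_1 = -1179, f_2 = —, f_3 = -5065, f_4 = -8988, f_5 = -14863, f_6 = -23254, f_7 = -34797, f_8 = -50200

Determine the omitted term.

-2602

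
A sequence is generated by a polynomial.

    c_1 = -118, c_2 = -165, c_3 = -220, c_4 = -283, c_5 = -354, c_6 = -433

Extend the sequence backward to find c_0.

-47  -55  -63  -71  -79
-8  -8  -8  -8
The second differences are constant at -8.
Work back: -47 + 8 = -39;  -118 + 39 = -79

-79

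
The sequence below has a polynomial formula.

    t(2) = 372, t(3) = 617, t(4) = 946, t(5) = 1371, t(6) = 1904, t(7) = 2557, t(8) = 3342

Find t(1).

199

245  329  425  533  653  785
84  96  108  120  132
12  12  12  12
The third differences are constant at 12.
Work back: 84 − 12 = 72;  245 − 72 = 173;  372 − 173 = 199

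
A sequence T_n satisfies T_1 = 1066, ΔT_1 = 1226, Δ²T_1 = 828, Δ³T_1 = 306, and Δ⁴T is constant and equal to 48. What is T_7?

Build the table forward from the leading diagonal:
Fourth differences: 48  48  48  48  48  48  48
Third differences: 306  354  402  450  498  546  594
Second differences: 828  1134  1488  1890  2340  2838  3384
First differences: 1226  2054  3188  4676  6566  8906  11744
T: 1066  2292  4346  7534  12210  18776  27682

27682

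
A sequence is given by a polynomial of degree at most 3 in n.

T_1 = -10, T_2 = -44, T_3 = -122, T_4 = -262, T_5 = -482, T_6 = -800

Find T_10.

D1: -34, -78, -140, -220, -318
D2: -44, -62, -80, -98
D3: -18, -18, -18
The third differences are constant (-18).
-98 − 18 = -116;  -318 − 116 = -434;  -800 − 434 = -1234
-116 − 18 = -134;  -434 − 134 = -568;  -1234 − 568 = -1802
-134 − 18 = -152;  -568 − 152 = -720;  -1802 − 720 = -2522
-152 − 18 = -170;  -720 − 170 = -890;  -2522 − 890 = -3412

-3412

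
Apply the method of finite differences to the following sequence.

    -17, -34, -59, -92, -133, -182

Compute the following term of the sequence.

-239

D1: -17, -25, -33, -41, -49
D2: -8, -8, -8, -8
The second differences are constant (-8).
-49 − 8 = -57;  -182 − 57 = -239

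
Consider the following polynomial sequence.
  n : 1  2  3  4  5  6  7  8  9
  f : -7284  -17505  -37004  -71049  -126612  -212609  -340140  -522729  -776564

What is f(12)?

Δ: -10221 , -19499 , -34045 , -55563 , -85997 , -127531 , -182589 , -253835
Δ²: -9278 , -14546 , -21518 , -30434 , -41534 , -55058 , -71246
Δ³: -5268 , -6972 , -8916 , -11100 , -13524 , -16188
Δ⁴: -1704 , -1944 , -2184 , -2424 , -2664
Δ⁵: -240 , -240 , -240 , -240
Fifth differences constant at -240.
-2664 − 240 = -2904;  -16188 − 2904 = -19092;  -71246 − 19092 = -90338;  -253835 − 90338 = -344173;  -776564 − 344173 = -1120737
-2904 − 240 = -3144;  -19092 − 3144 = -22236;  -90338 − 22236 = -112574;  -344173 − 112574 = -456747;  -1120737 − 456747 = -1577484
-3144 − 240 = -3384;  -22236 − 3384 = -25620;  -112574 − 25620 = -138194;  -456747 − 138194 = -594941;  -1577484 − 594941 = -2172425

-2172425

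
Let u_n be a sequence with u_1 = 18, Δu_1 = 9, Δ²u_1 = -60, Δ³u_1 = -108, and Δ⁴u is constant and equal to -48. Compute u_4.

-243

Build the table forward from the leading diagonal:
Δ⁴: -48  -48  -48  -48
Δ³: -108  -156  -204  -252
Δ²: -60  -168  -324  -528
Δ: 9  -51  -219  -543
u: 18  27  -24  -243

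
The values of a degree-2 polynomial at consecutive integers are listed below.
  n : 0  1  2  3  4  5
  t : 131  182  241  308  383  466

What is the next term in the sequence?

D1: 51, 59, 67, 75, 83
D2: 8, 8, 8, 8
Second differences constant at 8.
83 + 8 = 91;  466 + 91 = 557

557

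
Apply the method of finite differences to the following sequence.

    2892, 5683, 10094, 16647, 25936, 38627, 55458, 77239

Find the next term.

2791  4411  6553  9289  12691  16831  21781
1620  2142  2736  3402  4140  4950
522  594  666  738  810
72  72  72  72
Constant fourth difference = 72, so extend:
810 + 72 = 882;  4950 + 882 = 5832;  21781 + 5832 = 27613;  77239 + 27613 = 104852

104852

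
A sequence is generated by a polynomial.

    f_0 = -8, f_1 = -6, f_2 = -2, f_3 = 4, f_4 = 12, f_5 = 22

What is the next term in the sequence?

D1: 2  4  6  8  10
D2: 2  2  2  2
The second differences are constant (2).
10 + 2 = 12;  22 + 12 = 34

34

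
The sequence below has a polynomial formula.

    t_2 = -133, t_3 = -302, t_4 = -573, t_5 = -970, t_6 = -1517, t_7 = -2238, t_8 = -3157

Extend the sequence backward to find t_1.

-42

-169, -271, -397, -547, -721, -919
-102, -126, -150, -174, -198
-24, -24, -24, -24
The third differences are constant at -24.
Work back: -102 + 24 = -78;  -169 + 78 = -91;  -133 + 91 = -42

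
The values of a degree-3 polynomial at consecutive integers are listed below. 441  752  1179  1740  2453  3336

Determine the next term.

D1: 311, 427, 561, 713, 883
D2: 116, 134, 152, 170
D3: 18, 18, 18
Third differences constant at 18.
170 + 18 = 188;  883 + 188 = 1071;  3336 + 1071 = 4407

4407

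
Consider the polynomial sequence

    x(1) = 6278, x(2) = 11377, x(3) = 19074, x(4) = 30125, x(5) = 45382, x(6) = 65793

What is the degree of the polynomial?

5099, 7697, 11051, 15257, 20411
2598, 3354, 4206, 5154
756, 852, 948
96, 96
The fourth differences are constant, so the polynomial has degree 4.

4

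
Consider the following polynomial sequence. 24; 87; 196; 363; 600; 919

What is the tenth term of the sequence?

3255

63 , 109 , 167 , 237 , 319
46 , 58 , 70 , 82
12 , 12 , 12
Constant third difference = 12, so extend:
82 + 12 = 94;  319 + 94 = 413;  919 + 413 = 1332
94 + 12 = 106;  413 + 106 = 519;  1332 + 519 = 1851
106 + 12 = 118;  519 + 118 = 637;  1851 + 637 = 2488
118 + 12 = 130;  637 + 130 = 767;  2488 + 767 = 3255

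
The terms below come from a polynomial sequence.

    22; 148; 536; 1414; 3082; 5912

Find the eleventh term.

55552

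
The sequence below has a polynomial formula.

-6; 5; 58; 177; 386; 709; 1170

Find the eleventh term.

4874

Δ: 11, 53, 119, 209, 323, 461
Δ²: 42, 66, 90, 114, 138
Δ³: 24, 24, 24, 24
Constant third difference = 24, so extend:
138 + 24 = 162;  461 + 162 = 623;  1170 + 623 = 1793
162 + 24 = 186;  623 + 186 = 809;  1793 + 809 = 2602
186 + 24 = 210;  809 + 210 = 1019;  2602 + 1019 = 3621
210 + 24 = 234;  1019 + 234 = 1253;  3621 + 1253 = 4874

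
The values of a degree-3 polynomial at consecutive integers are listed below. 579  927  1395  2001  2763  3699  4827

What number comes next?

6165

Δ: 348, 468, 606, 762, 936, 1128
Δ²: 120, 138, 156, 174, 192
Δ³: 18, 18, 18, 18
The third differences are constant (18).
192 + 18 = 210;  1128 + 210 = 1338;  4827 + 1338 = 6165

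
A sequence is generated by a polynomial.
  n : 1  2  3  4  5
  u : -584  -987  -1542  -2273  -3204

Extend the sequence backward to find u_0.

-309

First differences: -403, -555, -731, -931
Second differences: -152, -176, -200
Third differences: -24, -24
The third differences are constant at -24.
Work back: -152 + 24 = -128;  -403 + 128 = -275;  -584 + 275 = -309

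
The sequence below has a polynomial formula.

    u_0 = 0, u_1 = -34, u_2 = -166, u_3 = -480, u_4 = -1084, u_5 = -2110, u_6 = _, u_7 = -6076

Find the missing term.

Using the first 6 terms:
D1: -34, -132, -314, -604, -1026
D2: -98, -182, -290, -422
D3: -84, -108, -132
D4: -24, -24
Constant fourth difference = -24.
Extend forward: -132 − 24 = -156;  -422 − 156 = -578;  -1026 − 578 = -1604;  -2110 − 1604 = -3714

-3714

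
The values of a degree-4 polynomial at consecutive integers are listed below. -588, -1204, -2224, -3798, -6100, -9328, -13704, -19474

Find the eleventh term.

Δ: -616 , -1020 , -1574 , -2302 , -3228 , -4376 , -5770
Δ²: -404 , -554 , -728 , -926 , -1148 , -1394
Δ³: -150 , -174 , -198 , -222 , -246
Δ⁴: -24 , -24 , -24 , -24
Constant fourth difference = -24, so extend:
-246 − 24 = -270;  -1394 − 270 = -1664;  -5770 − 1664 = -7434;  -19474 − 7434 = -26908
-270 − 24 = -294;  -1664 − 294 = -1958;  -7434 − 1958 = -9392;  -26908 − 9392 = -36300
-294 − 24 = -318;  -1958 − 318 = -2276;  -9392 − 2276 = -11668;  -36300 − 11668 = -47968

-47968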